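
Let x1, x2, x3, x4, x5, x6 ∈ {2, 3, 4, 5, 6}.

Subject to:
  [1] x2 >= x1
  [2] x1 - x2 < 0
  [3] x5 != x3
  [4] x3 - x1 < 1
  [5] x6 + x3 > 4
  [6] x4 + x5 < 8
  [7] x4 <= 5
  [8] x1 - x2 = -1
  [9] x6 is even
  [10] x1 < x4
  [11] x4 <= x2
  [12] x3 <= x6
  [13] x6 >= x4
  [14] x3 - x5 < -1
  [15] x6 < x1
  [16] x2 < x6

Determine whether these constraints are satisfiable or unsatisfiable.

Constraints 10, 11, 15, and 16 give x1 < x4, x4 ≤ x2, x2 < x6, x6 < x1. Chaining: x1 < x4 ≤ x2 < x6 < x1, which forces x1 < x1 — impossible.

Unsatisfiable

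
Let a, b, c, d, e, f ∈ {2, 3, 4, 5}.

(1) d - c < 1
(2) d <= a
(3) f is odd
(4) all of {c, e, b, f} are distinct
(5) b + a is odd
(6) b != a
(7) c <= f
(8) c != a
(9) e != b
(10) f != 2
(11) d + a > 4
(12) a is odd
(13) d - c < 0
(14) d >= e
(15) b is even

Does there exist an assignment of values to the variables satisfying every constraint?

Satisfiable

The assignment a = 5, b = 4, c = 3, d = 2, e = 2, f = 5 works:
  constraint 1 holds since d - c = -1.
  constraint 11 holds since d + a = 7.
The rest check out directly.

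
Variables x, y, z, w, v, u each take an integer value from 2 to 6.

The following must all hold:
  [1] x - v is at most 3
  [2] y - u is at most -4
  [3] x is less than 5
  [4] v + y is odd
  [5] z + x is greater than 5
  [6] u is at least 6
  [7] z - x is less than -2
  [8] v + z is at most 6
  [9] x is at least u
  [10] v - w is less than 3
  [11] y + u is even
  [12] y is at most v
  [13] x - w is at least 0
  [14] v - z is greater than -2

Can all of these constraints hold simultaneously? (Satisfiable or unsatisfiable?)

Unsatisfiable

From constraints 6 and 9: x ≥ u and u ≥ 6, so x ≥ 6. From constraint 3: x ≤ 4. But 4 < 6, so no value of x works.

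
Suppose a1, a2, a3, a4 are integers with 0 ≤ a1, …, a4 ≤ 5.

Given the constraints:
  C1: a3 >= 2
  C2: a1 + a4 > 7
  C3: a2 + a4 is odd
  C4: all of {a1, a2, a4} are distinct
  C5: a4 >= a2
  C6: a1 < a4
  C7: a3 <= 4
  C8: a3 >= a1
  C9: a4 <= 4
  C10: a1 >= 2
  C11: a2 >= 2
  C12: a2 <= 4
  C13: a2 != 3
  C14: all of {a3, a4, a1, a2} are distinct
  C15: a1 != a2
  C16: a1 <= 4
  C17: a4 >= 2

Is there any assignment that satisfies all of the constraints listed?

Constraints 1, 7, 9, 10, 11, 12, 16, and 17 confine each of a3, a4, a1, a2 to the 3 values {2, …, 4}.
Constraint 14 requires all 4 of them to be distinct, but only 3 values are available — impossible by the pigeonhole principle.

Unsatisfiable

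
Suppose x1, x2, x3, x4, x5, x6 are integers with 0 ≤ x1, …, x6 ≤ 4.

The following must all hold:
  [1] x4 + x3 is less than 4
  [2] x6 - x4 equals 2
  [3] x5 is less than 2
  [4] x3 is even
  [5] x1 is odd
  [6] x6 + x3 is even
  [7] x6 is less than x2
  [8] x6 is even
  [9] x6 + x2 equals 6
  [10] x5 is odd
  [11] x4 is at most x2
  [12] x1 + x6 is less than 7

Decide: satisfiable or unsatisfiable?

Satisfiable

Setting (x1, x2, x3, x4, x5, x6) = (3, 4, 2, 0, 1, 2) satisfies everything: constraint 1: x4 + x3 = 2; constraint 2: x6 - x4 = 2; constraint 9: x6 + x2 = 6, and the others follow.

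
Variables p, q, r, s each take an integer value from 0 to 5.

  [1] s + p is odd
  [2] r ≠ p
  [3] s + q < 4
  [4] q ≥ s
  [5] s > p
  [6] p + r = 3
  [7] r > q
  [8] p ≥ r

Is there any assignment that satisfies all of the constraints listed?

Constraints 4, 5, 7, and 8 give r ≤ p, p < s, s ≤ q, q < r. Chaining: r ≤ p < s ≤ q < r, which forces r < r — impossible.

Unsatisfiable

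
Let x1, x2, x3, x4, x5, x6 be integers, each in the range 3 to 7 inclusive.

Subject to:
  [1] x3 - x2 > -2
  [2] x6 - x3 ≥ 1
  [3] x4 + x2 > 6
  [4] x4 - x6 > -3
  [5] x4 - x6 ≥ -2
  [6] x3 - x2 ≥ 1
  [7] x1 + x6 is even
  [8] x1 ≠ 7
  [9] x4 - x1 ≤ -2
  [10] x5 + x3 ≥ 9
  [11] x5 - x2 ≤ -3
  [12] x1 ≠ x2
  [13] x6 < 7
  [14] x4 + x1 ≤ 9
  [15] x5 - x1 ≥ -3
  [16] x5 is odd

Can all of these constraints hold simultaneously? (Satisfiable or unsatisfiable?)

Constraints 2, 5, 6, 9, 11, and 15 give x3 − x2 ≥ 1, x2 − x5 ≥ 3, x5 − x1 ≥ -3, x1 − x4 ≥ 2, x4 − x6 ≥ -2, x6 − x3 ≥ 1.
Adding all 6 inequalities: the left sides telescope to 0, and the right sides sum to 1 + 3 + (-3) + 2 + (-2) + 1 = 2. So 0 ≥ 2, which is false.

Unsatisfiable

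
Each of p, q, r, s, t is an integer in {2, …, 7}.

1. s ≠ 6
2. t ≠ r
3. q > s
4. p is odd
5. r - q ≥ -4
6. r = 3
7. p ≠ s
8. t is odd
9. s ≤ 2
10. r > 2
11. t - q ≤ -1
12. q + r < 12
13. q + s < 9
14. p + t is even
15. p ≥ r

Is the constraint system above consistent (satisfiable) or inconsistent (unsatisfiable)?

Satisfiable

Try p = 3, q = 6, r = 3, s = 2, t = 5.
Check constraint 5: r - q = -3; constraint 11: t - q = -1; constraint 12: q + r = 9. The remaining constraints are straightforward to verify.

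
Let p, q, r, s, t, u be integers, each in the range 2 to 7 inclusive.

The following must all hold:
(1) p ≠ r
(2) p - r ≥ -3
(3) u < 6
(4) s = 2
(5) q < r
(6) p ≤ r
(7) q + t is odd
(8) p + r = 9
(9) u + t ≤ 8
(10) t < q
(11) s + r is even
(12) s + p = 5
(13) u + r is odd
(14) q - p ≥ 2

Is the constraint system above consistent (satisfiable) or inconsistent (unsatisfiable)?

The assignment p = 3, q = 5, r = 6, s = 2, t = 2, u = 5 works:
  constraint 2 holds since p - r = -3.
  constraint 8 holds since p + r = 9.
The rest check out directly.

Satisfiable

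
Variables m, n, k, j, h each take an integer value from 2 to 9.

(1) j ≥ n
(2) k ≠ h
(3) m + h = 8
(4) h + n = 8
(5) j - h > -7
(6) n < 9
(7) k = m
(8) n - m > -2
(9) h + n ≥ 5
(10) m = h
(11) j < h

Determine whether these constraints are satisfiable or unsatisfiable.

Unsatisfiable

From constraints 7 and 10, k = m = h, so k = h. But constraint 2 says k ≠ h. Contradiction.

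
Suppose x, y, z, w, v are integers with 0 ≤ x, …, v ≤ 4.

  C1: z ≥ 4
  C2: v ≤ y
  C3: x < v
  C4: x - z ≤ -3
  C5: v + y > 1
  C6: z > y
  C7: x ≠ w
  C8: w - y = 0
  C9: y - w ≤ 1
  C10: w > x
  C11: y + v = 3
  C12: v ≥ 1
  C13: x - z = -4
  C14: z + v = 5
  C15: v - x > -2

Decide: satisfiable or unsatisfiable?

Take x = 0, y = 2, z = 4, w = 2, v = 1. Then constraint 4: x - z = -4; constraint 5: v + y = 3; constraint 8: w - y = 0, and every other listed constraint is also met.

Satisfiable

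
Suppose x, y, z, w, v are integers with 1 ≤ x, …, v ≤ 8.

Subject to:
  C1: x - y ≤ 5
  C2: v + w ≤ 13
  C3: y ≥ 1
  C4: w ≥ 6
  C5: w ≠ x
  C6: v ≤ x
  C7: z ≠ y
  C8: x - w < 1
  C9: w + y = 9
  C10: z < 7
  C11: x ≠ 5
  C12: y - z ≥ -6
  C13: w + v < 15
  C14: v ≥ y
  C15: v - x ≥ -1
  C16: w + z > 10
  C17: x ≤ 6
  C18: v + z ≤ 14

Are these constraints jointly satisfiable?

Satisfiable

One satisfying assignment is x = 6, y = 2, z = 6, w = 7, v = 6.
For the less obvious constraints — constraint 1: x - y = 4; constraint 2: v + w = 13 — and the others hold by inspection.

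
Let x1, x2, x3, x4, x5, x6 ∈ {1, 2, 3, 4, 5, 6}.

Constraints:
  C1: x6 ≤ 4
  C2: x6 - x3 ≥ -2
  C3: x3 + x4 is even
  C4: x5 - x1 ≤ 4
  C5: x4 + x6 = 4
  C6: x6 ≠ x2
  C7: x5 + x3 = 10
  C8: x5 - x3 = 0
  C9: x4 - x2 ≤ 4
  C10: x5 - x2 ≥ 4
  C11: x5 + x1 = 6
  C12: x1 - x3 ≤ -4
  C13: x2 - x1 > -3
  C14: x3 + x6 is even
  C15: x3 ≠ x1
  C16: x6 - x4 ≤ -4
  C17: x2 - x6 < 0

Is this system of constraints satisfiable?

Unsatisfiable

Constraints 2, 4, 9, 10, 12, and 16 give x6 − x3 ≥ -2, x3 − x1 ≥ 4, x1 − x5 ≥ -4, x5 − x2 ≥ 4, x2 − x4 ≥ -4, x4 − x6 ≥ 4.
Adding all 6 inequalities: the left sides telescope to 0, and the right sides sum to (-2) + 4 + (-4) + 4 + (-4) + 4 = 2. So 0 ≥ 2, which is false.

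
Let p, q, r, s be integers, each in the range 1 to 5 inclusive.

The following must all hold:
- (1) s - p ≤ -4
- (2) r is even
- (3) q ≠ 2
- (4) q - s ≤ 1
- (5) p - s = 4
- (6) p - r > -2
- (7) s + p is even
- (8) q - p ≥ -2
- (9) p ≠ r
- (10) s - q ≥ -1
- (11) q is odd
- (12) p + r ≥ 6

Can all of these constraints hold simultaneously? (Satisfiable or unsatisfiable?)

Constraints 1, 4, and 8 give s − q ≥ -1, q − p ≥ -2, p − s ≥ 4.
Adding all 3 inequalities: the left sides telescope to 0, and the right sides sum to (-1) + (-2) + 4 = 1. So 0 ≥ 1, which is false.

Unsatisfiable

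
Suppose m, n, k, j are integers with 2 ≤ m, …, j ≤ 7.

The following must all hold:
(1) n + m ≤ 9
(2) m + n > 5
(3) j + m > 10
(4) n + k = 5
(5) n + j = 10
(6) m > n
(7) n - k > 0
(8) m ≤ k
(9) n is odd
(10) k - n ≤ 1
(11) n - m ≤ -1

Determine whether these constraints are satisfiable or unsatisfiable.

Constraints 7, 8, and 11 give n < m, m ≤ k, k < n. Chaining: n < m ≤ k < n, which forces n < n — impossible.

Unsatisfiable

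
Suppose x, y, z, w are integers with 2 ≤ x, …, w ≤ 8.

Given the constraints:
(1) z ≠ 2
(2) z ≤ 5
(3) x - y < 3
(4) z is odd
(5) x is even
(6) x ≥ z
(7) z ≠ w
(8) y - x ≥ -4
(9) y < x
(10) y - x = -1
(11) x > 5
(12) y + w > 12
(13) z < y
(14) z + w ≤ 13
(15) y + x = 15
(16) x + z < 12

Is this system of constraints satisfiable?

Take x = 8, y = 7, z = 3, w = 7. Then constraint 3: x - y = 1; constraint 8: y - x = -1; constraint 10: y - x = -1, and every other listed constraint is also met.

Satisfiable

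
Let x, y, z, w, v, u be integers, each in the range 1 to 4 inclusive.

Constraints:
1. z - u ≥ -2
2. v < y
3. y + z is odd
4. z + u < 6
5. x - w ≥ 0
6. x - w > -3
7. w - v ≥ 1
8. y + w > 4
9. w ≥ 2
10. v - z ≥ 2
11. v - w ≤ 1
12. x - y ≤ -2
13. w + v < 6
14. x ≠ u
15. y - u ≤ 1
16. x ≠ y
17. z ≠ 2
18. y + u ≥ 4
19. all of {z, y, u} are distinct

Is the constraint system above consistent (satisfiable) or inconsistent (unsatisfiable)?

Unsatisfiable

Constraints 1, 5, 7, 10, 12, and 15 give z − u ≥ -2, u − y ≥ -1, y − x ≥ 2, x − w ≥ 0, w − v ≥ 1, v − z ≥ 2.
Adding all 6 inequalities: the left sides telescope to 0, and the right sides sum to (-2) + (-1) + 2 + 0 + 1 + 2 = 2. So 0 ≥ 2, which is false.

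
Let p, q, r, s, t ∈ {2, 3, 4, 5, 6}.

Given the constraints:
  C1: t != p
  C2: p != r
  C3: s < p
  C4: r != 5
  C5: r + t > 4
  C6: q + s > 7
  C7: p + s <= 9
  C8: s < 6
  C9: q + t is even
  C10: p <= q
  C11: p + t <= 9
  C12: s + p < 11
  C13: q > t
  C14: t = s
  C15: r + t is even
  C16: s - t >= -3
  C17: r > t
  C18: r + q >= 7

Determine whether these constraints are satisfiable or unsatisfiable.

Satisfiable

The assignment p = 6, q = 6, r = 4, s = 2, t = 2 works:
  constraint 5 holds since r + t = 6.
  constraint 6 holds since q + s = 8.
The rest check out directly.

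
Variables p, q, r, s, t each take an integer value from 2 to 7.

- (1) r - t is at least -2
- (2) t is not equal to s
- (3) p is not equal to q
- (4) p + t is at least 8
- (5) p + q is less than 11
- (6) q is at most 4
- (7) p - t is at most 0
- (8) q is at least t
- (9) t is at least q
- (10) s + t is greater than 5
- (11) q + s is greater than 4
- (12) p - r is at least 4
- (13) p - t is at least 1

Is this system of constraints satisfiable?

Constraints 1, 7, and 12 give r − t ≥ -2, t − p ≥ 0, p − r ≥ 4.
Adding all 3 inequalities: the left sides telescope to 0, and the right sides sum to (-2) + 0 + 4 = 2. So 0 ≥ 2, which is false.

Unsatisfiable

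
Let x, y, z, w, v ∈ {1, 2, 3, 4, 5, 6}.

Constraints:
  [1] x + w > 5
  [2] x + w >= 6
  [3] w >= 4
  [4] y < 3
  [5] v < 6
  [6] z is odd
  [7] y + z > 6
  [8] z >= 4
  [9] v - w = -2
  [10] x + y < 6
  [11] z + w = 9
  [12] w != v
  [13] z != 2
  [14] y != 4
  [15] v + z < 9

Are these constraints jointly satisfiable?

The assignment x = 3, y = 2, z = 5, w = 4, v = 2 works:
  constraint 1 holds since x + w = 7.
  constraint 2 holds since x + w = 7.
The rest check out directly.

Satisfiable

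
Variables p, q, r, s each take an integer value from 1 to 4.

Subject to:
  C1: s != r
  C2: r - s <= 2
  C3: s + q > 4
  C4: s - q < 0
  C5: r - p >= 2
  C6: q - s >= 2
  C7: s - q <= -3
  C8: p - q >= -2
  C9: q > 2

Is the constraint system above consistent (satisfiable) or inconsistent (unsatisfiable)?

Constraints 2, 5, 7, and 8 give s − r ≥ -2, r − p ≥ 2, p − q ≥ -2, q − s ≥ 3.
Adding all 4 inequalities: the left sides telescope to 0, and the right sides sum to (-2) + 2 + (-2) + 3 = 1. So 0 ≥ 1, which is false.

Unsatisfiable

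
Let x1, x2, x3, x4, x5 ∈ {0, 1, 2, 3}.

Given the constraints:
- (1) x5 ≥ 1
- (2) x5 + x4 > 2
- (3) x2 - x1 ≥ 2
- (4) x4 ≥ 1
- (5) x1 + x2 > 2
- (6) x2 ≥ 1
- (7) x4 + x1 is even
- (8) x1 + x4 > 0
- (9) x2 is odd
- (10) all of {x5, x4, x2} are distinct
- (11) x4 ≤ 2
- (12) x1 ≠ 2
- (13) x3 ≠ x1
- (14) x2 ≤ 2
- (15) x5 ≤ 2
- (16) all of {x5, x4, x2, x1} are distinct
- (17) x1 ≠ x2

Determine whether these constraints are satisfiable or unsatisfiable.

Unsatisfiable

Constraints 1, 4, 6, 11, 14, and 15 confine each of x5, x4, x2 to the 2 values {1, 2}.
Constraint 10 requires all 3 of them to be distinct, but only 2 values are available — impossible by the pigeonhole principle.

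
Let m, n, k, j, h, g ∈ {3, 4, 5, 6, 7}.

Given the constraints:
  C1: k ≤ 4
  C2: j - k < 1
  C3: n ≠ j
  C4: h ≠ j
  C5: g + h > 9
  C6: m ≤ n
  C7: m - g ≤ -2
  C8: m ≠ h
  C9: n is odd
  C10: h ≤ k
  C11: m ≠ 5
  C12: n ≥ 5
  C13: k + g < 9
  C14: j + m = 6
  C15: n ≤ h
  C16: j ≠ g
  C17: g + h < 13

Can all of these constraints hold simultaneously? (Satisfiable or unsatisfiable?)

Unsatisfiable

From constraints 12 and 15: h ≥ n and n ≥ 5, so h ≥ 5. From constraints 1 and 10: h ≤ k and k ≤ 4, so h ≤ 4. But 4 < 5, so no value of h works.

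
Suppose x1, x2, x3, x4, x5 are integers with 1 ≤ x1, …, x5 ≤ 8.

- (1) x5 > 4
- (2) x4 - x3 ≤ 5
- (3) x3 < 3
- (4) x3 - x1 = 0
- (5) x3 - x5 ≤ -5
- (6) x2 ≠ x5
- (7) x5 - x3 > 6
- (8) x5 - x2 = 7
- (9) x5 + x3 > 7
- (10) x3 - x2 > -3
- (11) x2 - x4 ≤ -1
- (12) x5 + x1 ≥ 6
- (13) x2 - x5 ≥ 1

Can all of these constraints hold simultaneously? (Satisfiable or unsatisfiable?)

Constraints 2, 5, 11, and 13 give x2 − x5 ≥ 1, x5 − x3 ≥ 5, x3 − x4 ≥ -5, x4 − x2 ≥ 1.
Adding all 4 inequalities: the left sides telescope to 0, and the right sides sum to 1 + 5 + (-5) + 1 = 2. So 0 ≥ 2, which is false.

Unsatisfiable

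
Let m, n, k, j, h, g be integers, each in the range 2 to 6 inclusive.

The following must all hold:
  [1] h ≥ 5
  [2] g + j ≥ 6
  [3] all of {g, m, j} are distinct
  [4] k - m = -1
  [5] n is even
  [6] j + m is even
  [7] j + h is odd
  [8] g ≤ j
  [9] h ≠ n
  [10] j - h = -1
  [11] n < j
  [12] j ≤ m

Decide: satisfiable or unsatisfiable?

Satisfiable

Take m = 6, n = 2, k = 5, j = 4, h = 5, g = 3. Then constraint 2: g + j = 7; constraint 4: k - m = -1, and every other listed constraint is also met.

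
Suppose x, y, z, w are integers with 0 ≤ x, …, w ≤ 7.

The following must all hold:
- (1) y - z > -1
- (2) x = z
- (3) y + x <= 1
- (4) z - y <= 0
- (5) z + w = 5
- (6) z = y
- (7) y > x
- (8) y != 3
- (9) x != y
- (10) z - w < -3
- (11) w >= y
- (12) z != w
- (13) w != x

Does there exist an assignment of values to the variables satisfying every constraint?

From constraints 2 and 6, x = z = y, so x = y. But constraint 9 says x ≠ y. Contradiction.

Unsatisfiable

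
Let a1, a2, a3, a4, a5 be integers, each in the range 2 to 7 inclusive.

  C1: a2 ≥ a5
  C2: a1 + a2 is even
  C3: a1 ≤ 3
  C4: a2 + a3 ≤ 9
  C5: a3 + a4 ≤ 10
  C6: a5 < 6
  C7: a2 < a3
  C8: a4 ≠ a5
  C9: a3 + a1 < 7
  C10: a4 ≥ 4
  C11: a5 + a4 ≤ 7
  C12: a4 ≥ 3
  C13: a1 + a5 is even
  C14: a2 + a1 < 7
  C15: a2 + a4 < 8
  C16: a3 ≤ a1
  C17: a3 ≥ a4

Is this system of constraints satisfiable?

Unsatisfiable

From constraints 10 and 17: a3 ≥ a4 and a4 ≥ 4, so a3 ≥ 4. From constraints 3 and 16: a3 ≤ a1 and a1 ≤ 3, so a3 ≤ 3. But 3 < 4, so no value of a3 works.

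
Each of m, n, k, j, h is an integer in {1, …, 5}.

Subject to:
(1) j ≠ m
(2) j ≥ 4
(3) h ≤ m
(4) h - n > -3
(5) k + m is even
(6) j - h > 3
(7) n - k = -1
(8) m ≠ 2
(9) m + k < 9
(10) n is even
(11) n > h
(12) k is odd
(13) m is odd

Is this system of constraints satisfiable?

Satisfiable

Setting (m, n, k, j, h) = (3, 2, 3, 5, 1) satisfies everything: constraint 4: h - n = -1; constraint 6: j - h = 4, and the others follow.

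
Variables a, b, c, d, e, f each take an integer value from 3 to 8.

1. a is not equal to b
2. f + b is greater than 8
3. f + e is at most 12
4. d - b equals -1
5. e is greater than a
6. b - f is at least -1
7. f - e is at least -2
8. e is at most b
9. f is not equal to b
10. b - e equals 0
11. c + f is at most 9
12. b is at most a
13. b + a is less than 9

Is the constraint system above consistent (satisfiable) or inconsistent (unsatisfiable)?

Unsatisfiable

Constraints 5, 8, and 12 give a < e, e ≤ b, b ≤ a. Chaining: a < e ≤ b ≤ a, which forces a < a — impossible.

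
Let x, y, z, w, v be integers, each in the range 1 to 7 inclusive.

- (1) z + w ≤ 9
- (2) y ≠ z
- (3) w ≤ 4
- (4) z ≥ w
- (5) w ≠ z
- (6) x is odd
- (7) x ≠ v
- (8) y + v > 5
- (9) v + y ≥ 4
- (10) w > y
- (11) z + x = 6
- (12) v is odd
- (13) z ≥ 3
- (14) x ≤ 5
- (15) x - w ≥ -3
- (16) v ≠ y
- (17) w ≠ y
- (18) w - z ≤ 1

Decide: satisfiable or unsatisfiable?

Satisfiable

Setting (x, y, z, w, v) = (1, 2, 5, 4, 5) satisfies everything: constraint 1: z + w = 9; constraint 8: y + v = 7; constraint 9: v + y = 7, and the others follow.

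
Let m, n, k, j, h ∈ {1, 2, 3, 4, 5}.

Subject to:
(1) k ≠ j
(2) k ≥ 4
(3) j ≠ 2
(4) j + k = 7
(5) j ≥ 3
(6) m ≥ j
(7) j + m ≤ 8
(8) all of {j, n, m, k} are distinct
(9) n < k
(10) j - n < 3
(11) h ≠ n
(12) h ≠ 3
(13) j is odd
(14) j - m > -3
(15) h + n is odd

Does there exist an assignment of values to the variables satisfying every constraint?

Try m = 5, n = 2, k = 4, j = 3, h = 5.
Check constraint 4: j + k = 7; constraint 7: j + m = 8; constraint 10: j - n = 1. The remaining constraints are straightforward to verify.

Satisfiable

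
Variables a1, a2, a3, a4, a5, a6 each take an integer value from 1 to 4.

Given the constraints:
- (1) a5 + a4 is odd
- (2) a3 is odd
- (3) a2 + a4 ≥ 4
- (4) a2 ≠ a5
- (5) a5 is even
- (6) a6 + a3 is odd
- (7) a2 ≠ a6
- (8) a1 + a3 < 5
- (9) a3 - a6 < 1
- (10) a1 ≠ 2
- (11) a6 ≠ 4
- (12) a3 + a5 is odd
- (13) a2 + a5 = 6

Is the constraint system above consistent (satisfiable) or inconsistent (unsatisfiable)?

Setting (a1, a2, a3, a4, a5, a6) = (3, 4, 1, 3, 2, 2) satisfies everything: constraint 3: a2 + a4 = 7; constraint 8: a1 + a3 = 4; constraint 9: a3 - a6 = -1, and the others follow.

Satisfiable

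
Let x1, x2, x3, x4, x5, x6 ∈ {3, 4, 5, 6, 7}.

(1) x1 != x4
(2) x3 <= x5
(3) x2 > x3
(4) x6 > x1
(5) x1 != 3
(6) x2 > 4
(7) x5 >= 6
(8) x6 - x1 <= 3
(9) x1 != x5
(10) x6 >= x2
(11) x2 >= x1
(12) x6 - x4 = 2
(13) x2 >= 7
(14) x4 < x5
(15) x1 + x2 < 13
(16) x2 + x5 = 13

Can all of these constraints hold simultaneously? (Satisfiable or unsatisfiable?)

The assignment x1 = 4, x2 = 7, x3 = 3, x4 = 5, x5 = 6, x6 = 7 works:
  constraint 8 holds since x6 - x1 = 3.
  constraint 12 holds since x6 - x4 = 2.
The rest check out directly.

Satisfiable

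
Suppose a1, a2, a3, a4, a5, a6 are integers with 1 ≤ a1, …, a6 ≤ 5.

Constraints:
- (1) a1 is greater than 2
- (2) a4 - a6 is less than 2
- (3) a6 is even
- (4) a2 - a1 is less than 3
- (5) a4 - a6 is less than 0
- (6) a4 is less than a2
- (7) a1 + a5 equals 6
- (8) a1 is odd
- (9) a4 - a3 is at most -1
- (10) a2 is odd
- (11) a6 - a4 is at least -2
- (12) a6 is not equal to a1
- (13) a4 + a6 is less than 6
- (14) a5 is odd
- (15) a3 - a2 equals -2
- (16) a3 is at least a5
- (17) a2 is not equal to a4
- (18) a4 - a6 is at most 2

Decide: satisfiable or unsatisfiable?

One satisfying assignment is a1 = 5, a2 = 5, a3 = 3, a4 = 1, a5 = 1, a6 = 2.
For the less obvious constraints — constraint 2: a4 - a6 = -1; constraint 4: a2 - a1 = 0; constraint 5: a4 - a6 = -1 — and the others hold by inspection.

Satisfiable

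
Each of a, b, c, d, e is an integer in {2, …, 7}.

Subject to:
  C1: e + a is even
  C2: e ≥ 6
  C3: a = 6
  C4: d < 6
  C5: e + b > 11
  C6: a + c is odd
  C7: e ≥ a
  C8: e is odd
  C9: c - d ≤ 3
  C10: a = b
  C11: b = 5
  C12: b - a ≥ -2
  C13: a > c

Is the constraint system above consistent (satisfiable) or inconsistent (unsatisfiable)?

Unsatisfiable

Constraint 3 fixes a = 6 and constraint 11 fixes b = 5, but constraint 10 requires a = b. Since 6 ≠ 5, contradiction.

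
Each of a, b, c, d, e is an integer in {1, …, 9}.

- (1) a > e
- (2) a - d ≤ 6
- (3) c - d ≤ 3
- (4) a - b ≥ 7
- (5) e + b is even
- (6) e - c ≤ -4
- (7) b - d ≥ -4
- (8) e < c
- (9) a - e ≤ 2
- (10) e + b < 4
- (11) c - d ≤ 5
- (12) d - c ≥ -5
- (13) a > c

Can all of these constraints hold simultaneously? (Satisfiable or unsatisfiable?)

Unsatisfiable

Constraints 3, 4, 6, 7, and 9 give e − a ≥ -2, a − b ≥ 7, b − d ≥ -4, d − c ≥ -3, c − e ≥ 4.
Adding all 5 inequalities: the left sides telescope to 0, and the right sides sum to (-2) + 7 + (-4) + (-3) + 4 = 2. So 0 ≥ 2, which is false.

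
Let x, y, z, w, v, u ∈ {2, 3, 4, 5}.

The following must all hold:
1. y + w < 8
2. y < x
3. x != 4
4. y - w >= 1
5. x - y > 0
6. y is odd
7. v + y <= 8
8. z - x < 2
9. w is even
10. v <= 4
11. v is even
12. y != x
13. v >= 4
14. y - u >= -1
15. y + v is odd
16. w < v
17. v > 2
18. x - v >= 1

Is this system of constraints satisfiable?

Satisfiable

Take x = 5, y = 3, z = 4, w = 2, v = 4, u = 2. Then constraint 1: y + w = 5; constraint 4: y - w = 1; constraint 5: x - y = 2, and every other listed constraint is also met.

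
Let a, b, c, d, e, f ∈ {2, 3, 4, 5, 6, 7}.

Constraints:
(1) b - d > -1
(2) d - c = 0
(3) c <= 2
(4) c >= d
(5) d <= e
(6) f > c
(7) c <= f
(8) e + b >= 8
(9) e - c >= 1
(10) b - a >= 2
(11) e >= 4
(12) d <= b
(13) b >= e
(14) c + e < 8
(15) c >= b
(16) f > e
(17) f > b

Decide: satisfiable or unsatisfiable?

Unsatisfiable

From constraints 11 and 13: b ≥ e and e ≥ 4, so b ≥ 4. From constraints 3 and 15: b ≤ c and c ≤ 2, so b ≤ 2. But 2 < 4, so no value of b works.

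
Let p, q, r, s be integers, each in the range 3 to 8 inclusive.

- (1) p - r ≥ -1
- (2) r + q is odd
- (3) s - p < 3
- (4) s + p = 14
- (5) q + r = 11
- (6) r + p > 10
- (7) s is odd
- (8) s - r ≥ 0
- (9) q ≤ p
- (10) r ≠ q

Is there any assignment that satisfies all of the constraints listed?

Satisfiable

The assignment p = 7, q = 6, r = 5, s = 7 works:
  constraint 1 holds since p - r = 2.
  constraint 3 holds since s - p = 0.
The rest check out directly.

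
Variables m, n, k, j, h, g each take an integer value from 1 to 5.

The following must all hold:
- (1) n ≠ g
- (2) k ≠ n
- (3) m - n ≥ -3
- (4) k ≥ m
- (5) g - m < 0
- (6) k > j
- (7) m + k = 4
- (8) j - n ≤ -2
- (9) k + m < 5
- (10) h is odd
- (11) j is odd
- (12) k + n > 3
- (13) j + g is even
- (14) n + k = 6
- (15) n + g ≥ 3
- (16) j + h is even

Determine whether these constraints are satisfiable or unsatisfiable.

Satisfiable

One satisfying assignment is m = 2, n = 4, k = 2, j = 1, h = 1, g = 1.
For the less obvious constraints — constraint 3: m - n = -2; constraint 5: g - m = -1; constraint 7: m + k = 4 — and the others hold by inspection.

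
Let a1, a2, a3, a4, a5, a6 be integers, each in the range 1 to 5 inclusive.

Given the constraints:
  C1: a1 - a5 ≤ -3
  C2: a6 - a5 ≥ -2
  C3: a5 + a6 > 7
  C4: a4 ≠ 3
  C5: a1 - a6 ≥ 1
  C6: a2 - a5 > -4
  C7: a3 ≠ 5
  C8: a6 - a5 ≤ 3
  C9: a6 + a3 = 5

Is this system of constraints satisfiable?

Unsatisfiable

Constraints 1, 2, and 5 give a6 − a5 ≥ -2, a5 − a1 ≥ 3, a1 − a6 ≥ 1.
Adding all 3 inequalities: the left sides telescope to 0, and the right sides sum to (-2) + 3 + 1 = 2. So 0 ≥ 2, which is false.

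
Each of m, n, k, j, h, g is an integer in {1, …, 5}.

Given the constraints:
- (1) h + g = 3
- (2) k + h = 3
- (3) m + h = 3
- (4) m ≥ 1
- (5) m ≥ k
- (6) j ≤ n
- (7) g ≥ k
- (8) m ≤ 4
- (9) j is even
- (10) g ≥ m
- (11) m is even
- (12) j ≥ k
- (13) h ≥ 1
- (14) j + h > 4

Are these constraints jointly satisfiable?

Take m = 2, n = 4, k = 2, j = 4, h = 1, g = 2. Then constraint 1: h + g = 3; constraint 2: k + h = 3; constraint 3: m + h = 3, and every other listed constraint is also met.

Satisfiable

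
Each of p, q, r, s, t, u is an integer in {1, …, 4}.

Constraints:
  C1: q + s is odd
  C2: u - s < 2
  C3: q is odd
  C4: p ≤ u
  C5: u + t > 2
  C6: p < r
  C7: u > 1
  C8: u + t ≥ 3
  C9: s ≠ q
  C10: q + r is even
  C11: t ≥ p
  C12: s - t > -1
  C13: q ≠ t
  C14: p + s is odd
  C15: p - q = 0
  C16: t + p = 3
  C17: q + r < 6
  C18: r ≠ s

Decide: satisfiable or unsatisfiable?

Take p = 1, q = 1, r = 3, s = 2, t = 2, u = 2. Then constraint 2: u - s = 0; constraint 5: u + t = 4, and every other listed constraint is also met.

Satisfiable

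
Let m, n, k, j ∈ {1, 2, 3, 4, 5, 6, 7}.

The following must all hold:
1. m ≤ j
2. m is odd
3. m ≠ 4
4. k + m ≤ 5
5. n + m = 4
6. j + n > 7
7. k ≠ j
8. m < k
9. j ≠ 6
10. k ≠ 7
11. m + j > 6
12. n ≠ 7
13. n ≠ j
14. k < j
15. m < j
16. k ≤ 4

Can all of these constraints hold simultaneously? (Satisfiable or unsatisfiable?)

Satisfiable

Setting (m, n, k, j) = (1, 3, 2, 7) satisfies everything: constraint 4: k + m = 3; constraint 5: n + m = 4; constraint 6: j + n = 10, and the others follow.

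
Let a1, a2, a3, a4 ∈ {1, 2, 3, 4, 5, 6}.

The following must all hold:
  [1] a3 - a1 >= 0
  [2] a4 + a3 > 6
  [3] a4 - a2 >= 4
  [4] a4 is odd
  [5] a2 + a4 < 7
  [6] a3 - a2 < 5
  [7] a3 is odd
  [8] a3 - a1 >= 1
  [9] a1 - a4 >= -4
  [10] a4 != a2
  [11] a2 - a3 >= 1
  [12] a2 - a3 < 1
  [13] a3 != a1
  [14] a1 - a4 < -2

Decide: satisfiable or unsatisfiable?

Constraints 1, 3, 9, and 11 give a2 − a3 ≥ 1, a3 − a1 ≥ 0, a1 − a4 ≥ -4, a4 − a2 ≥ 4.
Adding all 4 inequalities: the left sides telescope to 0, and the right sides sum to 1 + 0 + (-4) + 4 = 1. So 0 ≥ 1, which is false.

Unsatisfiable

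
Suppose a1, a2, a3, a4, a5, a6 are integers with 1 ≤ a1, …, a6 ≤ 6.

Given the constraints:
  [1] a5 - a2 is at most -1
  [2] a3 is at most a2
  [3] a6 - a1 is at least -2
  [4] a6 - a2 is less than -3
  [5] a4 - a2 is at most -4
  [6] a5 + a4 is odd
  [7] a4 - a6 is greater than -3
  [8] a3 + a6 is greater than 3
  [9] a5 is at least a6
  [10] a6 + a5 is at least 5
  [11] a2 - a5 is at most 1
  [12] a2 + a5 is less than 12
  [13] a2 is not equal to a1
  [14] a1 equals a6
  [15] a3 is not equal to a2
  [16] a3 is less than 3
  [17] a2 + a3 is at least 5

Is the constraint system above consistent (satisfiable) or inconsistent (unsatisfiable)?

Take a1 = 2, a2 = 6, a3 = 2, a4 = 2, a5 = 5, a6 = 2. Then constraint 1: a5 - a2 = -1; constraint 3: a6 - a1 = 0; constraint 4: a6 - a2 = -4, and every other listed constraint is also met.

Satisfiable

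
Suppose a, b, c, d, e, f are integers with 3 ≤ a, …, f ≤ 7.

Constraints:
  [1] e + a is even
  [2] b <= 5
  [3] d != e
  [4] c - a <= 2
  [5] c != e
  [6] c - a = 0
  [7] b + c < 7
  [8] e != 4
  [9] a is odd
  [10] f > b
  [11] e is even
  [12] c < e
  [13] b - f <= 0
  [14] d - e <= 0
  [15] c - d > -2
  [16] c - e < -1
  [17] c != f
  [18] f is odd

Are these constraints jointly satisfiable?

Unsatisfiable

Constraint 11 makes e even and constraint 9 makes a odd, so e + a must be odd. Constraint 1 says e + a is even — contradiction.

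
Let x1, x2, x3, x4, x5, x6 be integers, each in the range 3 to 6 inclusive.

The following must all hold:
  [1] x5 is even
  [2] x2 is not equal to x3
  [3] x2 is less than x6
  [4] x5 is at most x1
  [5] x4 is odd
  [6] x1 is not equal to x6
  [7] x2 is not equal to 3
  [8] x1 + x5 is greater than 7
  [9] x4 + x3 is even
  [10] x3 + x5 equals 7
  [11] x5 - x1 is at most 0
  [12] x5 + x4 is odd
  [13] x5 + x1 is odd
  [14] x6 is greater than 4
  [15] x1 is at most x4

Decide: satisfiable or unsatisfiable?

Satisfiable

Setting (x1, x2, x3, x4, x5, x6) = (5, 5, 3, 5, 4, 6) satisfies everything: constraint 8: x1 + x5 = 9; constraint 10: x3 + x5 = 7; constraint 11: x5 - x1 = -1, and the others follow.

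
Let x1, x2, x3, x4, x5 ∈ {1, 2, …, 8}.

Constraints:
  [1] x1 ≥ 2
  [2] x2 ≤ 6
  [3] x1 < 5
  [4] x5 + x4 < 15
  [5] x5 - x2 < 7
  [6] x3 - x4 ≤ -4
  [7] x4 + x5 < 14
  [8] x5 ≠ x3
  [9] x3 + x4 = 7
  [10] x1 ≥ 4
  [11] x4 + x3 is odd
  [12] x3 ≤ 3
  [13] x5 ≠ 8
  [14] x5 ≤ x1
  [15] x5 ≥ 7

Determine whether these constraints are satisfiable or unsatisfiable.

From constraints 14 and 15: x1 ≥ x5 and x5 ≥ 7, so x1 ≥ 7. From constraint 3: x1 ≤ 4. But 4 < 7, so no value of x1 works.

Unsatisfiable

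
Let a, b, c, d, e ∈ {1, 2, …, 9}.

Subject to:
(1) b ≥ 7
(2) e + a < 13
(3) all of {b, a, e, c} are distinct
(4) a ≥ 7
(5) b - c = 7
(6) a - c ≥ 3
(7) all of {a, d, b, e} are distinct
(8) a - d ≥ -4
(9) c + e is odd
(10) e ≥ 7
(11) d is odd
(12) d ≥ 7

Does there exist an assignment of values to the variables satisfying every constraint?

Constraints 1, 4, 10, and 12 confine each of a, d, b, e to the 3 values {7, …, 9} (the domain already gives each ≤ 9).
Constraint 7 requires all 4 of them to be distinct, but only 3 values are available — impossible by the pigeonhole principle.

Unsatisfiable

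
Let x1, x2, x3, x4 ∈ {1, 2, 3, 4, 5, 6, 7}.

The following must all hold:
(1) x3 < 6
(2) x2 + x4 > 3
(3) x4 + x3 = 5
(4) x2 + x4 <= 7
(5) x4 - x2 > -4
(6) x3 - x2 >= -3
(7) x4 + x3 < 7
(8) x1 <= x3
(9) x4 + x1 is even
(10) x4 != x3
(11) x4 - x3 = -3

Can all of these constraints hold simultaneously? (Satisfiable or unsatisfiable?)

Satisfiable

One satisfying assignment is x1 = 3, x2 = 4, x3 = 4, x4 = 1.
For the less obvious constraints — constraint 2: x2 + x4 = 5; constraint 3: x4 + x3 = 5; constraint 4: x2 + x4 = 5 — and the others hold by inspection.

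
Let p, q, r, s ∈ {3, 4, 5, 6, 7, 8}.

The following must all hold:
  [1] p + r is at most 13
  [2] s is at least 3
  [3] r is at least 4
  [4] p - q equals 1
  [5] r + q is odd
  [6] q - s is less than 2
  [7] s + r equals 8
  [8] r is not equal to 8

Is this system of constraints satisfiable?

One satisfying assignment is p = 6, q = 5, r = 4, s = 4.
For the less obvious constraints — constraint 1: p + r = 10; constraint 4: p - q = 1 — and the others hold by inspection.

Satisfiable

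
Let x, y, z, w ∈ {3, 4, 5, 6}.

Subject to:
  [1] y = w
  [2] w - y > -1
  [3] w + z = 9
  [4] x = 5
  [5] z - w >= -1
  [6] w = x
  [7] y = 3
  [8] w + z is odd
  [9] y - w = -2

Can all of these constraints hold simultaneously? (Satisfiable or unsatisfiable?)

Constraint 7 fixes y = 3 and constraint 4 fixes x = 5. Constraints 1 and 6 give y = w = x, so y = x. But 3 ≠ 5 — contradiction.

Unsatisfiable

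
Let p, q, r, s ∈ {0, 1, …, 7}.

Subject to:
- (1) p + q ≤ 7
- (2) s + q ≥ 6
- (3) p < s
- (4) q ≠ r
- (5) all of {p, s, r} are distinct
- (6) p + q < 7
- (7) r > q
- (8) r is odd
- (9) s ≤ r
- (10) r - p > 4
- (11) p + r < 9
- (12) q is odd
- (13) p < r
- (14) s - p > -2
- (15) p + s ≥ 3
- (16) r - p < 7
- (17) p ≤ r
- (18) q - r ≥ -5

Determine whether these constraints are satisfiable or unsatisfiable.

The assignment p = 1, q = 5, r = 7, s = 2 works:
  constraint 1 holds since p + q = 6.
  constraint 2 holds since s + q = 7.
The rest check out directly.

Satisfiable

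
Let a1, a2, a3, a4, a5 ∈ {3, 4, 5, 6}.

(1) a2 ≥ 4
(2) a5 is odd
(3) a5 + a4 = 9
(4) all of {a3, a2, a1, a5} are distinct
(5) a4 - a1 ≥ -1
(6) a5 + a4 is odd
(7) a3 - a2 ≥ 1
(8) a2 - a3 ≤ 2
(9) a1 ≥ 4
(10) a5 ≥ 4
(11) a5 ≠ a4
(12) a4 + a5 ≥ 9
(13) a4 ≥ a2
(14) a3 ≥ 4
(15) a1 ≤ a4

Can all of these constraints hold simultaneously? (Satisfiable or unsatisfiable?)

Constraints 1, 9, 10, and 14 confine each of a3, a2, a1, a5 to the 3 values {4, …, 6} (the domain already gives each ≤ 6).
Constraint 4 requires all 4 of them to be distinct, but only 3 values are available — impossible by the pigeonhole principle.

Unsatisfiable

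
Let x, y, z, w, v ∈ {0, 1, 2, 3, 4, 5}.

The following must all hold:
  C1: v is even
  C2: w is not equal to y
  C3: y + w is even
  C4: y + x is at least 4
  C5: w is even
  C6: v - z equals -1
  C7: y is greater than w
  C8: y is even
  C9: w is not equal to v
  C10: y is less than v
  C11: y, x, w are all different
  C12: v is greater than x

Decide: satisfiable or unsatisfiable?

Try x = 3, y = 2, z = 5, w = 0, v = 4.
Check constraint 4: y + x = 5; constraint 6: v - z = -1. The remaining constraints are straightforward to verify.

Satisfiable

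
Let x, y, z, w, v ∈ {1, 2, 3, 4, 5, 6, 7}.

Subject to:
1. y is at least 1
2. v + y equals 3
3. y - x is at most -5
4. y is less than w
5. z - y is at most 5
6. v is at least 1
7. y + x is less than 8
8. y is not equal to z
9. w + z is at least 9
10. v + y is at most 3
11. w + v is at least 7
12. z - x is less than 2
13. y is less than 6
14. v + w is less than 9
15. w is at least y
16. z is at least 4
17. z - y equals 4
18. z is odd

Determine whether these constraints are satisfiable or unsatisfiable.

One satisfying assignment is x = 6, y = 1, z = 5, w = 5, v = 2.
For the less obvious constraints — constraint 2: v + y = 3; constraint 3: y - x = -5; constraint 5: z - y = 4 — and the others hold by inspection.

Satisfiable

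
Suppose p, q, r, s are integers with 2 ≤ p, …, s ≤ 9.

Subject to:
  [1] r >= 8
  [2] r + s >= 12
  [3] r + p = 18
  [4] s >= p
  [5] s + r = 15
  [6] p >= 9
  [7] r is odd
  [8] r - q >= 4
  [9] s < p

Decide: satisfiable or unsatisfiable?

From constraints 4 and 6: s ≥ p ≥ 9. From constraint 1: r ≥ 8. Hence s + r ≥ 17. But constraint 5 requires s + r = 15, and 15 < 17. Contradiction.

Unsatisfiable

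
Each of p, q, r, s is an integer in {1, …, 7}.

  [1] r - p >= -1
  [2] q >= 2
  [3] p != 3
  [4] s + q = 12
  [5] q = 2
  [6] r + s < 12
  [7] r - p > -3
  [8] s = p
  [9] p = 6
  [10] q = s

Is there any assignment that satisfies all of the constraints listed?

Unsatisfiable

Constraint 5 fixes q = 2 and constraint 9 fixes p = 6. Constraints 8 and 10 give q = s = p, so q = p. But 2 ≠ 6 — contradiction.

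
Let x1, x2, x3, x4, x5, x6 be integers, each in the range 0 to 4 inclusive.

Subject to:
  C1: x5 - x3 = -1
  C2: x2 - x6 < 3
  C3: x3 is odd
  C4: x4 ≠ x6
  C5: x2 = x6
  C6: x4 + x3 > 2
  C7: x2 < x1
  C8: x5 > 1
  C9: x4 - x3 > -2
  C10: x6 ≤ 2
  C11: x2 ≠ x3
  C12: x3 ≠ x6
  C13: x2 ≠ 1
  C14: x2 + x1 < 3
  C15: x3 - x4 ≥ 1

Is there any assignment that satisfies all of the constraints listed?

Take x1 = 1, x2 = 0, x3 = 3, x4 = 2, x5 = 2, x6 = 0. Then constraint 1: x5 - x3 = -1; constraint 2: x2 - x6 = 0, and every other listed constraint is also met.

Satisfiable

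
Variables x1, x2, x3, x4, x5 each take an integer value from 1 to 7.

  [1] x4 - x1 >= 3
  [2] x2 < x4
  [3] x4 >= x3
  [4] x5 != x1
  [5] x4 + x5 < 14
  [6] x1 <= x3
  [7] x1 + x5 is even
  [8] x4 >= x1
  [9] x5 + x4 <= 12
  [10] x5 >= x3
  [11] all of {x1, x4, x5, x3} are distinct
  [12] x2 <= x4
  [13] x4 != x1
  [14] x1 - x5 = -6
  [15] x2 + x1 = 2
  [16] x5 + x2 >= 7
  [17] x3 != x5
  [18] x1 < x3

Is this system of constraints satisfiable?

Try x1 = 1, x2 = 1, x3 = 2, x4 = 5, x5 = 7.
Check constraint 1: x4 - x1 = 4; constraint 5: x4 + x5 = 12. The remaining constraints are straightforward to verify.

Satisfiable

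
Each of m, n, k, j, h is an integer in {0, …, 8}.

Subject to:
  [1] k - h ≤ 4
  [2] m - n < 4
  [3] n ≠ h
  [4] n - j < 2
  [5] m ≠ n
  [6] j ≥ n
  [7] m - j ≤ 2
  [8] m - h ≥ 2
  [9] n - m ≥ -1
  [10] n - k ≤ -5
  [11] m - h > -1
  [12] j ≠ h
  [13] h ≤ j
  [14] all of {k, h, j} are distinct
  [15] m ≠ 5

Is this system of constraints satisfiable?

Unsatisfiable

Constraints 1, 8, 9, and 10 give k − n ≥ 5, n − m ≥ -1, m − h ≥ 2, h − k ≥ -4.
Adding all 4 inequalities: the left sides telescope to 0, and the right sides sum to 5 + (-1) + 2 + (-4) = 2. So 0 ≥ 2, which is false.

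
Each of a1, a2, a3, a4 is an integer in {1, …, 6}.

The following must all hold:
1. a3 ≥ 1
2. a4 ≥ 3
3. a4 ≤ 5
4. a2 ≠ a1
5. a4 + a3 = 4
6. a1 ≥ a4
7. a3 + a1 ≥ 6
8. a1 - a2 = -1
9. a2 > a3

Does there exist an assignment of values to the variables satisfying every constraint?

Satisfiable

One satisfying assignment is a1 = 5, a2 = 6, a3 = 1, a4 = 3.
For the less obvious constraints — constraint 5: a4 + a3 = 4; constraint 7: a3 + a1 = 6 — and the others hold by inspection.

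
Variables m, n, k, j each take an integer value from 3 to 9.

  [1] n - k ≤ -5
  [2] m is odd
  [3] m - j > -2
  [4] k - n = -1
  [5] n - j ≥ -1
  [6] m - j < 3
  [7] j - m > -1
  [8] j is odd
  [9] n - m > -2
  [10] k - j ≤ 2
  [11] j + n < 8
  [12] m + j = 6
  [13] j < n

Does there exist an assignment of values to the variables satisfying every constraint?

Unsatisfiable

Constraints 1, 5, and 10 give j − k ≥ -2, k − n ≥ 5, n − j ≥ -1.
Adding all 3 inequalities: the left sides telescope to 0, and the right sides sum to (-2) + 5 + (-1) = 2. So 0 ≥ 2, which is false.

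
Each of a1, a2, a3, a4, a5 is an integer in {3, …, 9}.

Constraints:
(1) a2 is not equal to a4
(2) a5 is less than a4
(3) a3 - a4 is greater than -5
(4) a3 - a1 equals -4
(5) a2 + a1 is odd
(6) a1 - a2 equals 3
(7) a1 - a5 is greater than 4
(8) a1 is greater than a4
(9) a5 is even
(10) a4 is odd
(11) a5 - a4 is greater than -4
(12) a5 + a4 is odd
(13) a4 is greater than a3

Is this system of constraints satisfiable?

Satisfiable

Setting (a1, a2, a3, a4, a5) = (9, 6, 5, 7, 4) satisfies everything: constraint 3: a3 - a4 = -2; constraint 4: a3 - a1 = -4; constraint 6: a1 - a2 = 3, and the others follow.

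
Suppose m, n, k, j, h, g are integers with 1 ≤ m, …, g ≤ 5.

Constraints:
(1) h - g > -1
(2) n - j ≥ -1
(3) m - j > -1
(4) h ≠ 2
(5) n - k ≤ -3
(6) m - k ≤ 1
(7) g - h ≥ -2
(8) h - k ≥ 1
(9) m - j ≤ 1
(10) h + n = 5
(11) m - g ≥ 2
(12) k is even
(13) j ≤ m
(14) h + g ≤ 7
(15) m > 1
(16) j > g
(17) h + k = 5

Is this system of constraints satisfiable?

Unsatisfiable

Constraints 2, 5, 7, 8, 9, and 11 give k − n ≥ 3, n − j ≥ -1, j − m ≥ -1, m − g ≥ 2, g − h ≥ -2, h − k ≥ 1.
Adding all 6 inequalities: the left sides telescope to 0, and the right sides sum to 3 + (-1) + (-1) + 2 + (-2) + 1 = 2. So 0 ≥ 2, which is false.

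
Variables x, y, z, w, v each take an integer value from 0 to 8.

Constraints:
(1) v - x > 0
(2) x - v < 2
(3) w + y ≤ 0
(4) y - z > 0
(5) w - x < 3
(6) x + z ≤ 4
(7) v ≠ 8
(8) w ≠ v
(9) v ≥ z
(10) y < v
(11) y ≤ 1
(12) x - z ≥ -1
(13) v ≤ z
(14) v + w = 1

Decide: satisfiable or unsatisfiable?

Unsatisfiable

Constraints 4, 10, and 13 give v ≤ z, z < y, y < v. Chaining: v ≤ z < y < v, which forces v < v — impossible.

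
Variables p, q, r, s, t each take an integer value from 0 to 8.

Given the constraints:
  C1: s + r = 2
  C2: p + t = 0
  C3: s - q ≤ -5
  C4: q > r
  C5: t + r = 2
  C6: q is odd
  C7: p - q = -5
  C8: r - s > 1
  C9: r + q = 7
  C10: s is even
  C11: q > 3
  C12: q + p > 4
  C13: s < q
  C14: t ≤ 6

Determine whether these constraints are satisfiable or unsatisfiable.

Satisfiable

Try p = 0, q = 5, r = 2, s = 0, t = 0.
Check constraint 1: s + r = 2; constraint 2: p + t = 0; constraint 3: s - q = -5. The remaining constraints are straightforward to verify.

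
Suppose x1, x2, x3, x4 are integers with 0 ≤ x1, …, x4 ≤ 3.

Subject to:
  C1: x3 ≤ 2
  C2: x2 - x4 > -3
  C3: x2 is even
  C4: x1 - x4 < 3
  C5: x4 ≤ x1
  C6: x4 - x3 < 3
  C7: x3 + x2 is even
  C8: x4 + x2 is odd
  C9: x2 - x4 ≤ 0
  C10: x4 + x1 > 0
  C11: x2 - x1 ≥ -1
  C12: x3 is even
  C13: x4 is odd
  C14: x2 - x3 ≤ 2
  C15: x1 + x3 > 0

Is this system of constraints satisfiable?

The assignment x1 = 1, x2 = 0, x3 = 0, x4 = 1 works:
  constraint 2 holds since x2 - x4 = -1.
  constraint 4 holds since x1 - x4 = 0.
The rest check out directly.

Satisfiable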